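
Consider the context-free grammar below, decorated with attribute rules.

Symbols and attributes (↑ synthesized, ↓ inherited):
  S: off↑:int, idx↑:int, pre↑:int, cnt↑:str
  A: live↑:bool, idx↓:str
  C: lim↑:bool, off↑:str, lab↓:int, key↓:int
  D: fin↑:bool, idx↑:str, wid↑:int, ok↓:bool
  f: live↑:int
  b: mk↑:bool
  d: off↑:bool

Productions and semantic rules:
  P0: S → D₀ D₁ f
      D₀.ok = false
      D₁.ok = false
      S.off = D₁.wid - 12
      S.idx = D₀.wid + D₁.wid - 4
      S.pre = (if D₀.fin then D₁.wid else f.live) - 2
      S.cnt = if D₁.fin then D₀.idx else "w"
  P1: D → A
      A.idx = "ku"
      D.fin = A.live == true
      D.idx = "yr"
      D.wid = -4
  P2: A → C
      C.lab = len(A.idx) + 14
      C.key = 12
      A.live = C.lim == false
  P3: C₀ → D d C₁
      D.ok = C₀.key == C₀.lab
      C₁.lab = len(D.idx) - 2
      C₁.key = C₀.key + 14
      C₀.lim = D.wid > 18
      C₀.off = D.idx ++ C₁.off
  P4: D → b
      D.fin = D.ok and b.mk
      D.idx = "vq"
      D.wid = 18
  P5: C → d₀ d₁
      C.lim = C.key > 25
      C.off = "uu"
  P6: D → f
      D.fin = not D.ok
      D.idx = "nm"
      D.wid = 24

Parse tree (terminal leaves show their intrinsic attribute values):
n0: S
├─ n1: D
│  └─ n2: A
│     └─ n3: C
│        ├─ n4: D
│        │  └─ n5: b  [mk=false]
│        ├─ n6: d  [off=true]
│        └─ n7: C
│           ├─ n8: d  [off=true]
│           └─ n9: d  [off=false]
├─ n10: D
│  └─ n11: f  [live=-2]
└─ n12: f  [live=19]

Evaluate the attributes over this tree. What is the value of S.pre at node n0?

22

1. n1.ok = false  [false]
2. n2.idx = "ku"  ["ku"]
3. n3.lab = 16  [len(A.idx) + 14]
4. n3.key = 12  [12]
5. n4.ok = false  [C₀.key == C₀.lab]
6. n5.mk = false  [terminal]
7. n4.fin = false  [D.ok and b.mk]
8. n4.idx = "vq"  ["vq"]
9. n4.wid = 18  [18]
10. n6.off = true  [terminal]
11. n7.lab = 0  [len(D.idx) - 2]
12. n7.key = 26  [C₀.key + 14]
13. n8.off = true  [terminal]
14. n9.off = false  [terminal]
15. n7.lim = true  [C.key > 25]
16. n7.off = "uu"  ["uu"]
17. n3.lim = false  [D.wid > 18]
18. n3.off = "vquu"  [D.idx ++ C₁.off]
19. n2.live = true  [C.lim == false]
20. n1.fin = true  [A.live == true]
21. n1.idx = "yr"  ["yr"]
22. n1.wid = -4  [-4]
23. n10.ok = false  [false]
24. n11.live = -2  [terminal]
25. n10.fin = true  [not D.ok]
26. n10.idx = "nm"  ["nm"]
27. n10.wid = 24  [24]
28. n12.live = 19  [terminal]
29. n0.off = 12  [D₁.wid - 12]
30. n0.idx = 16  [D₀.wid + D₁.wid - 4]
31. n0.pre = 22  [(if D₀.fin then D₁.wid else f.live) - 2]
32. n0.cnt = "yr"  [if D₁.fin then D₀.idx else "w"]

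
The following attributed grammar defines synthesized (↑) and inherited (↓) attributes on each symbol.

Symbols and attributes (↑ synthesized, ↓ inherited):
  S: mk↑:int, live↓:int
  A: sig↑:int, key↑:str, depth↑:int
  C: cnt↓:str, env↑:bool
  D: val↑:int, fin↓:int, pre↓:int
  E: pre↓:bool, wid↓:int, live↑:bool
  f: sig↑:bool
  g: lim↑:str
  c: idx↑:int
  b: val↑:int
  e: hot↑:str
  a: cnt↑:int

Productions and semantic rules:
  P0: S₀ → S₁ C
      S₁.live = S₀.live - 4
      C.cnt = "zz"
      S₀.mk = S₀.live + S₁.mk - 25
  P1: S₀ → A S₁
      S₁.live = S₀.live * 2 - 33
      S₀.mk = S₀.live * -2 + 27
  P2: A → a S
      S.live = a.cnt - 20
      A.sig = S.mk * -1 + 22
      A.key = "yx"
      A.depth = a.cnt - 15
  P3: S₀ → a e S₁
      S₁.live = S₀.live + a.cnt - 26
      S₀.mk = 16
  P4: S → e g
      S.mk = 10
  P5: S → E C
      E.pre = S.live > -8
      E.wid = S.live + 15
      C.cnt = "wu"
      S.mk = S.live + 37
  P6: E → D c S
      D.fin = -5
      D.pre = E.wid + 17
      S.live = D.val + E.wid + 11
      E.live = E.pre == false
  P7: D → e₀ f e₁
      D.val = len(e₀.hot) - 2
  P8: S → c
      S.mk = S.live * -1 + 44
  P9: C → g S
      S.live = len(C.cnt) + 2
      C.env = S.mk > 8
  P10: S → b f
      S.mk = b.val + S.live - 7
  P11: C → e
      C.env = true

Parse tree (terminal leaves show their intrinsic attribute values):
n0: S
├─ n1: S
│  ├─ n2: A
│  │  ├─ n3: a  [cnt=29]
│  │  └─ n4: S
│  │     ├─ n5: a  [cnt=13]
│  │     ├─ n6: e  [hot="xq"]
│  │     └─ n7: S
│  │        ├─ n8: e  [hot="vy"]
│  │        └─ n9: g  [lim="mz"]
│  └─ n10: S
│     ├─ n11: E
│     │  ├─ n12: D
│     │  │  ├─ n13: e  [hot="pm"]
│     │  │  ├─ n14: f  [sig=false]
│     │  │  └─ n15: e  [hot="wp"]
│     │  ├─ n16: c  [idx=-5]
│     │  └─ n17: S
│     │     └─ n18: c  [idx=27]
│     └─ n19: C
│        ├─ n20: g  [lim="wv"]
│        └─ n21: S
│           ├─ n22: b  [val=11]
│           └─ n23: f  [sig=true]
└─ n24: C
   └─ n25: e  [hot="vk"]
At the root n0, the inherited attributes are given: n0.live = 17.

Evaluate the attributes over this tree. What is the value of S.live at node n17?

1. n0.live = 17  [given at root]
2. n1.live = 13  [S₀.live - 4]
3. n3.cnt = 29  [terminal]
4. n4.live = 9  [a.cnt - 20]
5. n5.cnt = 13  [terminal]
6. n6.hot = "xq"  [terminal]
7. n7.live = -4  [S₀.live + a.cnt - 26]
8. n8.hot = "vy"  [terminal]
9. n9.lim = "mz"  [terminal]
10. n7.mk = 10  [10]
11. n4.mk = 16  [16]
12. n2.sig = 6  [S.mk * -1 + 22]
13. n2.key = "yx"  ["yx"]
14. n2.depth = 14  [a.cnt - 15]
15. n10.live = -7  [S₀.live * 2 - 33]
16. n11.pre = true  [S.live > -8]
17. n11.wid = 8  [S.live + 15]
18. n12.fin = -5  [-5]
19. n12.pre = 25  [E.wid + 17]
20. n13.hot = "pm"  [terminal]
21. n14.sig = false  [terminal]
22. n15.hot = "wp"  [terminal]
23. n12.val = 0  [len(e₀.hot) - 2]
24. n16.idx = -5  [terminal]
25. n17.live = 19  [D.val + E.wid + 11]
26. n18.idx = 27  [terminal]
27. n17.mk = 25  [S.live * -1 + 44]
28. n11.live = false  [E.pre == false]
29. n19.cnt = "wu"  ["wu"]
30. n20.lim = "wv"  [terminal]
31. n21.live = 4  [len(C.cnt) + 2]
32. n22.val = 11  [terminal]
33. n23.sig = true  [terminal]
34. n21.mk = 8  [b.val + S.live - 7]
35. n19.env = false  [S.mk > 8]
36. n10.mk = 30  [S.live + 37]
37. n1.mk = 1  [S₀.live * -2 + 27]
38. n24.cnt = "zz"  ["zz"]
39. n25.hot = "vk"  [terminal]
40. n24.env = true  [true]
41. n0.mk = -7  [S₀.live + S₁.mk - 25]

19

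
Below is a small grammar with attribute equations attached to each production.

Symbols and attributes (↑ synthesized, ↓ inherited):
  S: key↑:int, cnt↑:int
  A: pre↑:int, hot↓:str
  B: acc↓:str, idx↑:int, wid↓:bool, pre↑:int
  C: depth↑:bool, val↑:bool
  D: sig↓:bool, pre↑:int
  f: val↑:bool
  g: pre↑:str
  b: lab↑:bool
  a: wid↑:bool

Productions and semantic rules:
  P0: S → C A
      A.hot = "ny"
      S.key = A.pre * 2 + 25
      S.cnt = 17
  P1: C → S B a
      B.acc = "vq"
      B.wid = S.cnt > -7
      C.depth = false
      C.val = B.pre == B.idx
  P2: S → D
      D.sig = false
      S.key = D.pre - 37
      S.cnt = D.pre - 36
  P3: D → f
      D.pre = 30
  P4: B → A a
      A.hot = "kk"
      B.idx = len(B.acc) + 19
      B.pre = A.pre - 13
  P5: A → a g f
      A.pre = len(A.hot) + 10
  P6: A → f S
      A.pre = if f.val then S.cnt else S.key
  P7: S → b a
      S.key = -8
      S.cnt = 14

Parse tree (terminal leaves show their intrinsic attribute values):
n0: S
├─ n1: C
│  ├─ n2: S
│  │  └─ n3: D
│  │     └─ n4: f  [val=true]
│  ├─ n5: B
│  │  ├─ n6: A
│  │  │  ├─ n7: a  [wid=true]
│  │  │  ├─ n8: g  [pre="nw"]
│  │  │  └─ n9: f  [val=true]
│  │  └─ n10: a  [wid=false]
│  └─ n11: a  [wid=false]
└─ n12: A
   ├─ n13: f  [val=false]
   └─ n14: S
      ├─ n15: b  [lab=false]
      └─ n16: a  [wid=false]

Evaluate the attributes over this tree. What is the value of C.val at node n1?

1. n3.sig = false  [false]
2. n4.val = true  [terminal]
3. n3.pre = 30  [30]
4. n2.key = -7  [D.pre - 37]
5. n2.cnt = -6  [D.pre - 36]
6. n5.acc = "vq"  ["vq"]
7. n5.wid = true  [S.cnt > -7]
8. n6.hot = "kk"  ["kk"]
9. n7.wid = true  [terminal]
10. n8.pre = "nw"  [terminal]
11. n9.val = true  [terminal]
12. n6.pre = 12  [len(A.hot) + 10]
13. n10.wid = false  [terminal]
14. n5.idx = 21  [len(B.acc) + 19]
15. n5.pre = -1  [A.pre - 13]
16. n11.wid = false  [terminal]
17. n1.depth = false  [false]
18. n1.val = false  [B.pre == B.idx]
19. n12.hot = "ny"  ["ny"]
20. n13.val = false  [terminal]
21. n15.lab = false  [terminal]
22. n16.wid = false  [terminal]
23. n14.key = -8  [-8]
24. n14.cnt = 14  [14]
25. n12.pre = -8  [if f.val then S.cnt else S.key]
26. n0.key = 9  [A.pre * 2 + 25]
27. n0.cnt = 17  [17]

false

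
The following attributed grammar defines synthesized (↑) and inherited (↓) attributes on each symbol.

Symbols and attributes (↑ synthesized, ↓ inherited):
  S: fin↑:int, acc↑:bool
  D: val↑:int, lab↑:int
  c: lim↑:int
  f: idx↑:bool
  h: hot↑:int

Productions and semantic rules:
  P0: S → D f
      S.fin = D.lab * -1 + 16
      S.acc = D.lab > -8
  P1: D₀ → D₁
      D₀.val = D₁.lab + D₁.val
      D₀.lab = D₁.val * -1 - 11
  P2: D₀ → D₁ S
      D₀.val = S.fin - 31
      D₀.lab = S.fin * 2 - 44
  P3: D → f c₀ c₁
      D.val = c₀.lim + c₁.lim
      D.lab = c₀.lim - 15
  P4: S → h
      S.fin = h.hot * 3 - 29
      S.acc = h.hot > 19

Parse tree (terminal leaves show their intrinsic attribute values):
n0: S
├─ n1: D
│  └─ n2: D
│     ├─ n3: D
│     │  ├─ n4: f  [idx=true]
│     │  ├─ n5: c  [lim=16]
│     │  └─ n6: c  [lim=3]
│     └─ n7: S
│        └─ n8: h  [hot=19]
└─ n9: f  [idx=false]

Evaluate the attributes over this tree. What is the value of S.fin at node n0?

24

1. n4.idx = true  [terminal]
2. n5.lim = 16  [terminal]
3. n6.lim = 3  [terminal]
4. n3.val = 19  [c₀.lim + c₁.lim]
5. n3.lab = 1  [c₀.lim - 15]
6. n8.hot = 19  [terminal]
7. n7.fin = 28  [h.hot * 3 - 29]
8. n7.acc = false  [h.hot > 19]
9. n2.val = -3  [S.fin - 31]
10. n2.lab = 12  [S.fin * 2 - 44]
11. n1.val = 9  [D₁.lab + D₁.val]
12. n1.lab = -8  [D₁.val * -1 - 11]
13. n9.idx = false  [terminal]
14. n0.fin = 24  [D.lab * -1 + 16]
15. n0.acc = false  [D.lab > -8]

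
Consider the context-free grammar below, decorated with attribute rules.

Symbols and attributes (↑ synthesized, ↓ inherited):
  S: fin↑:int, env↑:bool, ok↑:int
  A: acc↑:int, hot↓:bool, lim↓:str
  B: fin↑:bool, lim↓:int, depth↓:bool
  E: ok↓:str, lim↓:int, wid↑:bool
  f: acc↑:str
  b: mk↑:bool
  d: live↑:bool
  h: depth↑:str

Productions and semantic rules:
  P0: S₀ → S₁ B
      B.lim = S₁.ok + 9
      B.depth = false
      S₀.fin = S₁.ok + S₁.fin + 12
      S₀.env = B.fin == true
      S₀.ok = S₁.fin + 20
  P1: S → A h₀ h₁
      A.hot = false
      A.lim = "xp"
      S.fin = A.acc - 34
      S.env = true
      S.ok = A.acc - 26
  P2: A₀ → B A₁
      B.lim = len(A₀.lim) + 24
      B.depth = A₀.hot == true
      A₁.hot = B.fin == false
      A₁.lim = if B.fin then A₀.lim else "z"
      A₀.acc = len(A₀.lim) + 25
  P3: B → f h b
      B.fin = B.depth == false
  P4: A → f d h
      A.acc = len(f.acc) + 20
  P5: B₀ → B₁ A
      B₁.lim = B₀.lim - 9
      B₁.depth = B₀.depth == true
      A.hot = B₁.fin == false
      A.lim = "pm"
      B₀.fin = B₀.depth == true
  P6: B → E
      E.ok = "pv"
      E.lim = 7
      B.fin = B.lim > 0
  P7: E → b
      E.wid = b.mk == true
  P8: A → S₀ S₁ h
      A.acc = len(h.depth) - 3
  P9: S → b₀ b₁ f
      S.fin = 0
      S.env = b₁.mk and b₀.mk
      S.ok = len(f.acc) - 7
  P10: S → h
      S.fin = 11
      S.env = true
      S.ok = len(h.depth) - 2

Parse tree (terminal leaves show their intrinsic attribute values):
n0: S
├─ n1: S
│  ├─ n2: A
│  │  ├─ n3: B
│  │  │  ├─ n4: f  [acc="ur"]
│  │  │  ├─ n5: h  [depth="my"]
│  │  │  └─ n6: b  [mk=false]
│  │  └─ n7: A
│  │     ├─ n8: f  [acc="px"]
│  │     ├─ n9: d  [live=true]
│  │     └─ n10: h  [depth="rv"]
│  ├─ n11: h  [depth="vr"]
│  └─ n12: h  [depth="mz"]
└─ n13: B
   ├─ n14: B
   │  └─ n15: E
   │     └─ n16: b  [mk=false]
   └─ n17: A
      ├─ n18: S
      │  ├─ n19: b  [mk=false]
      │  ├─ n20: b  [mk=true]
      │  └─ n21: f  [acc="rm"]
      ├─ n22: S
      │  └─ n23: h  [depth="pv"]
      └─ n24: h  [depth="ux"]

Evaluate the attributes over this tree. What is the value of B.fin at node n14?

true

1. n2.hot = false  [false]
2. n2.lim = "xp"  ["xp"]
3. n3.lim = 26  [len(A₀.lim) + 24]
4. n3.depth = false  [A₀.hot == true]
5. n4.acc = "ur"  [terminal]
6. n5.depth = "my"  [terminal]
7. n6.mk = false  [terminal]
8. n3.fin = true  [B.depth == false]
9. n7.hot = false  [B.fin == false]
10. n7.lim = "xp"  [if B.fin then A₀.lim else "z"]
11. n8.acc = "px"  [terminal]
12. n9.live = true  [terminal]
13. n10.depth = "rv"  [terminal]
14. n7.acc = 22  [len(f.acc) + 20]
15. n2.acc = 27  [len(A₀.lim) + 25]
16. n11.depth = "vr"  [terminal]
17. n12.depth = "mz"  [terminal]
18. n1.fin = -7  [A.acc - 34]
19. n1.env = true  [true]
20. n1.ok = 1  [A.acc - 26]
21. n13.lim = 10  [S₁.ok + 9]
22. n13.depth = false  [false]
23. n14.lim = 1  [B₀.lim - 9]
24. n14.depth = false  [B₀.depth == true]
25. n15.ok = "pv"  ["pv"]
26. n15.lim = 7  [7]
27. n16.mk = false  [terminal]
28. n15.wid = false  [b.mk == true]
29. n14.fin = true  [B.lim > 0]
30. n17.hot = false  [B₁.fin == false]
31. n17.lim = "pm"  ["pm"]
32. n19.mk = false  [terminal]
33. n20.mk = true  [terminal]
34. n21.acc = "rm"  [terminal]
35. n18.fin = 0  [0]
36. n18.env = false  [b₁.mk and b₀.mk]
37. n18.ok = -5  [len(f.acc) - 7]
38. n23.depth = "pv"  [terminal]
39. n22.fin = 11  [11]
40. n22.env = true  [true]
41. n22.ok = 0  [len(h.depth) - 2]
42. n24.depth = "ux"  [terminal]
43. n17.acc = -1  [len(h.depth) - 3]
44. n13.fin = false  [B₀.depth == true]
45. n0.fin = 6  [S₁.ok + S₁.fin + 12]
46. n0.env = false  [B.fin == true]
47. n0.ok = 13  [S₁.fin + 20]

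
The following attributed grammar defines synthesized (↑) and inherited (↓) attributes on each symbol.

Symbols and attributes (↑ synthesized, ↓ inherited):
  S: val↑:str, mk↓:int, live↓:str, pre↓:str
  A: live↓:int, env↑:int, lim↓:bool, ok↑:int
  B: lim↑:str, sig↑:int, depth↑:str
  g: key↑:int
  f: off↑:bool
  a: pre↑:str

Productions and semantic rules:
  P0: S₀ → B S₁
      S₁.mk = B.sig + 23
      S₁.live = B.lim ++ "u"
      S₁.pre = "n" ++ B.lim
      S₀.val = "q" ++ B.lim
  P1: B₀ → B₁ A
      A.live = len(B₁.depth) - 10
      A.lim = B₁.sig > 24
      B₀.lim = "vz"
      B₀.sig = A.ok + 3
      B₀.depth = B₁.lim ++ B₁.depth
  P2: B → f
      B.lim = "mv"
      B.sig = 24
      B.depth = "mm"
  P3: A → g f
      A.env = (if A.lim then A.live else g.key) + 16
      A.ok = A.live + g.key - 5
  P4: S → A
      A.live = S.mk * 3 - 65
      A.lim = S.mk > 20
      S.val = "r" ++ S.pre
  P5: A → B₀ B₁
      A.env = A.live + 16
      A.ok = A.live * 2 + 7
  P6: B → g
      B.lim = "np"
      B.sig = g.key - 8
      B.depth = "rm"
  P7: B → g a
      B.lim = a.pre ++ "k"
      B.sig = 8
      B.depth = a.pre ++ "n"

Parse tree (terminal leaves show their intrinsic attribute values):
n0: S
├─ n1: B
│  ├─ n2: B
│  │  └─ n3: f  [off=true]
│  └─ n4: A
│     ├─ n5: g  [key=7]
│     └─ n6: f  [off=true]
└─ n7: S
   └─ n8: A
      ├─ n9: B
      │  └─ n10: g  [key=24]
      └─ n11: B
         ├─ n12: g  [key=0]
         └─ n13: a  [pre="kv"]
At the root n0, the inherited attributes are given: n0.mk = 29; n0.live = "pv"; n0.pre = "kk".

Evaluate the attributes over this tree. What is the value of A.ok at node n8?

1. n0.mk = 29  [given at root]
2. n0.live = "pv"  [given at root]
3. n0.pre = "kk"  [given at root]
4. n3.off = true  [terminal]
5. n2.lim = "mv"  ["mv"]
6. n2.sig = 24  [24]
7. n2.depth = "mm"  ["mm"]
8. n4.live = -8  [len(B₁.depth) - 10]
9. n4.lim = false  [B₁.sig > 24]
10. n5.key = 7  [terminal]
11. n6.off = true  [terminal]
12. n4.env = 23  [(if A.lim then A.live else g.key) + 16]
13. n4.ok = -6  [A.live + g.key - 5]
14. n1.lim = "vz"  ["vz"]
15. n1.sig = -3  [A.ok + 3]
16. n1.depth = "mvmm"  [B₁.lim ++ B₁.depth]
17. n7.mk = 20  [B.sig + 23]
18. n7.live = "vzu"  [B.lim ++ "u"]
19. n7.pre = "nvz"  ["n" ++ B.lim]
20. n8.live = -5  [S.mk * 3 - 65]
21. n8.lim = false  [S.mk > 20]
22. n10.key = 24  [terminal]
23. n9.lim = "np"  ["np"]
24. n9.sig = 16  [g.key - 8]
25. n9.depth = "rm"  ["rm"]
26. n12.key = 0  [terminal]
27. n13.pre = "kv"  [terminal]
28. n11.lim = "kvk"  [a.pre ++ "k"]
29. n11.sig = 8  [8]
30. n11.depth = "kvn"  [a.pre ++ "n"]
31. n8.env = 11  [A.live + 16]
32. n8.ok = -3  [A.live * 2 + 7]
33. n7.val = "rnvz"  ["r" ++ S.pre]
34. n0.val = "qvz"  ["q" ++ B.lim]

-3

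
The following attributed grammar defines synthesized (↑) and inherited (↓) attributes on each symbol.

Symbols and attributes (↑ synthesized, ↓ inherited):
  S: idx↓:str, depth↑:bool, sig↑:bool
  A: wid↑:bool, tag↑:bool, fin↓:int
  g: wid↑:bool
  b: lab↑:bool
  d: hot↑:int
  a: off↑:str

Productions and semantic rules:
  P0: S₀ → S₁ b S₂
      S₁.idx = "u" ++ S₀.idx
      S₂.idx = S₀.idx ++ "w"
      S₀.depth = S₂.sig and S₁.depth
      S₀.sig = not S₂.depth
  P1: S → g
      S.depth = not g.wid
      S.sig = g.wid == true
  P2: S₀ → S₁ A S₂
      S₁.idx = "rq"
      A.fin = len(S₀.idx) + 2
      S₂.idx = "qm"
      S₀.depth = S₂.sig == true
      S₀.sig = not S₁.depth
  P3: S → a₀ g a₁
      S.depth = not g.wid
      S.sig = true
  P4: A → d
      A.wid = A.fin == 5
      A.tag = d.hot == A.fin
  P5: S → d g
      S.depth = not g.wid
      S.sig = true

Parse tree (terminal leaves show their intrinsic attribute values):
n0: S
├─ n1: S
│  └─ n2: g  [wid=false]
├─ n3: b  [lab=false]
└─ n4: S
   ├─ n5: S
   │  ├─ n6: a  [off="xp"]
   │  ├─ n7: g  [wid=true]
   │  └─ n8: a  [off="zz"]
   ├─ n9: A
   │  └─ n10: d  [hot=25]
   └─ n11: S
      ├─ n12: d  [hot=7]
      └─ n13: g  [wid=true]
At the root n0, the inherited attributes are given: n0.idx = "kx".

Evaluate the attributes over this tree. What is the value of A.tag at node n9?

false

1. n0.idx = "kx"  [given at root]
2. n1.idx = "ukx"  ["u" ++ S₀.idx]
3. n2.wid = false  [terminal]
4. n1.depth = true  [not g.wid]
5. n1.sig = false  [g.wid == true]
6. n3.lab = false  [terminal]
7. n4.idx = "kxw"  [S₀.idx ++ "w"]
8. n5.idx = "rq"  ["rq"]
9. n6.off = "xp"  [terminal]
10. n7.wid = true  [terminal]
11. n8.off = "zz"  [terminal]
12. n5.depth = false  [not g.wid]
13. n5.sig = true  [true]
14. n9.fin = 5  [len(S₀.idx) + 2]
15. n10.hot = 25  [terminal]
16. n9.wid = true  [A.fin == 5]
17. n9.tag = false  [d.hot == A.fin]
18. n11.idx = "qm"  ["qm"]
19. n12.hot = 7  [terminal]
20. n13.wid = true  [terminal]
21. n11.depth = false  [not g.wid]
22. n11.sig = true  [true]
23. n4.depth = true  [S₂.sig == true]
24. n4.sig = true  [not S₁.depth]
25. n0.depth = true  [S₂.sig and S₁.depth]
26. n0.sig = false  [not S₂.depth]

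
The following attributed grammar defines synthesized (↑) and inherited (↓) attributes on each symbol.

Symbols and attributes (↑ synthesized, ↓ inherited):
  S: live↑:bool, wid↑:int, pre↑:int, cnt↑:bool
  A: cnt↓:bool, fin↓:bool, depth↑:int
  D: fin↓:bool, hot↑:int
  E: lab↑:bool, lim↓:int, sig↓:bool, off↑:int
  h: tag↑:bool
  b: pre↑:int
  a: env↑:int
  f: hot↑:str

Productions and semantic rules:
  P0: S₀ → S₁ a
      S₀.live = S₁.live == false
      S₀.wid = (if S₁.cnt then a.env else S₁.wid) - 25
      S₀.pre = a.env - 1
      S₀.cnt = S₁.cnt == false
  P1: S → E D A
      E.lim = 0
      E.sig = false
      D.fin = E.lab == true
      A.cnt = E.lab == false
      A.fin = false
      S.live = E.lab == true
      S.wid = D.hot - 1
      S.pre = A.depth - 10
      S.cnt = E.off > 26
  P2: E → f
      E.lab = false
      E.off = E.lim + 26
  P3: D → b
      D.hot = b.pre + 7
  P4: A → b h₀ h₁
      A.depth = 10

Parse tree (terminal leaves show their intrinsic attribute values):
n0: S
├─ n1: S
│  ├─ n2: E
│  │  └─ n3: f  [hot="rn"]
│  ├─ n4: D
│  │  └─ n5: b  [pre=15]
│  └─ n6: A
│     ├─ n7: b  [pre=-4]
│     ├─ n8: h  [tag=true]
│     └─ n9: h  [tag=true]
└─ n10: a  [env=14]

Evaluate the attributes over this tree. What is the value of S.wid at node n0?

-4

1. n2.lim = 0  [0]
2. n2.sig = false  [false]
3. n3.hot = "rn"  [terminal]
4. n2.lab = false  [false]
5. n2.off = 26  [E.lim + 26]
6. n4.fin = false  [E.lab == true]
7. n5.pre = 15  [terminal]
8. n4.hot = 22  [b.pre + 7]
9. n6.cnt = true  [E.lab == false]
10. n6.fin = false  [false]
11. n7.pre = -4  [terminal]
12. n8.tag = true  [terminal]
13. n9.tag = true  [terminal]
14. n6.depth = 10  [10]
15. n1.live = false  [E.lab == true]
16. n1.wid = 21  [D.hot - 1]
17. n1.pre = 0  [A.depth - 10]
18. n1.cnt = false  [E.off > 26]
19. n10.env = 14  [terminal]
20. n0.live = true  [S₁.live == false]
21. n0.wid = -4  [(if S₁.cnt then a.env else S₁.wid) - 25]
22. n0.pre = 13  [a.env - 1]
23. n0.cnt = true  [S₁.cnt == false]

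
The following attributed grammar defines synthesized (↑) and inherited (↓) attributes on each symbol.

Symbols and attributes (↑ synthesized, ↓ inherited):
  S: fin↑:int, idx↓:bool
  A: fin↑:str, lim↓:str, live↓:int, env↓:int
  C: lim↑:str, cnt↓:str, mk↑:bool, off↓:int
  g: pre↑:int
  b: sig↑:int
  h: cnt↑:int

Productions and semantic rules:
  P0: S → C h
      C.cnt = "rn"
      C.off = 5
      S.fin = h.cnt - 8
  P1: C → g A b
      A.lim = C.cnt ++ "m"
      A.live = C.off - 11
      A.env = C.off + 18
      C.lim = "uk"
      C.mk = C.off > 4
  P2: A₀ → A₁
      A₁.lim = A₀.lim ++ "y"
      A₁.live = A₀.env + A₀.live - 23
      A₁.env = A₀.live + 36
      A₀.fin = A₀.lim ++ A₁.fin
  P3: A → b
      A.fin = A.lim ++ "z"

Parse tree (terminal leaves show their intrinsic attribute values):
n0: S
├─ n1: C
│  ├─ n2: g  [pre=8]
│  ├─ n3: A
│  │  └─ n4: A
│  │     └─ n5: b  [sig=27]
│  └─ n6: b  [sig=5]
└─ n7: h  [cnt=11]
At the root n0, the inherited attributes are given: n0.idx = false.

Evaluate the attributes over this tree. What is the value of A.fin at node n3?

1. n0.idx = false  [given at root]
2. n1.cnt = "rn"  ["rn"]
3. n1.off = 5  [5]
4. n2.pre = 8  [terminal]
5. n3.lim = "rnm"  [C.cnt ++ "m"]
6. n3.live = -6  [C.off - 11]
7. n3.env = 23  [C.off + 18]
8. n4.lim = "rnmy"  [A₀.lim ++ "y"]
9. n4.live = -6  [A₀.env + A₀.live - 23]
10. n4.env = 30  [A₀.live + 36]
11. n5.sig = 27  [terminal]
12. n4.fin = "rnmyz"  [A.lim ++ "z"]
13. n3.fin = "rnmrnmyz"  [A₀.lim ++ A₁.fin]
14. n6.sig = 5  [terminal]
15. n1.lim = "uk"  ["uk"]
16. n1.mk = true  [C.off > 4]
17. n7.cnt = 11  [terminal]
18. n0.fin = 3  [h.cnt - 8]

"rnmrnmyz"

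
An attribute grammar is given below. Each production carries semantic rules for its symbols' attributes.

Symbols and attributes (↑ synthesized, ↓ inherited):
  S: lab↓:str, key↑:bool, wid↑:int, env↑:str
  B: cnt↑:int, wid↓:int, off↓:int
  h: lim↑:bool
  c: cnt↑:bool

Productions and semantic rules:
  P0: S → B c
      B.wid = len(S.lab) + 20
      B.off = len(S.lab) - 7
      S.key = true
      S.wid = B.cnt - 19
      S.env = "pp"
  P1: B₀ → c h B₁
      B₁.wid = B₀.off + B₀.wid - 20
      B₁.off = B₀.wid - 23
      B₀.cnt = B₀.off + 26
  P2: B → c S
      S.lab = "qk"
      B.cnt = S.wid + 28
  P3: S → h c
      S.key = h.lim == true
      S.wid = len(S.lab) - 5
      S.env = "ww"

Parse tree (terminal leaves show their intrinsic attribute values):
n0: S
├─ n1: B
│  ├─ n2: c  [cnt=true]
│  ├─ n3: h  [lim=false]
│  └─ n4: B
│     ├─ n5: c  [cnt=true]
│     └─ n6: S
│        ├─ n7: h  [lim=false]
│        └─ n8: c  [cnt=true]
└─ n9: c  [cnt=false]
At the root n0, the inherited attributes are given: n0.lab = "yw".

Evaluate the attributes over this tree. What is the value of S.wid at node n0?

2

1. n0.lab = "yw"  [given at root]
2. n1.wid = 22  [len(S.lab) + 20]
3. n1.off = -5  [len(S.lab) - 7]
4. n2.cnt = true  [terminal]
5. n3.lim = false  [terminal]
6. n4.wid = -3  [B₀.off + B₀.wid - 20]
7. n4.off = -1  [B₀.wid - 23]
8. n5.cnt = true  [terminal]
9. n6.lab = "qk"  ["qk"]
10. n7.lim = false  [terminal]
11. n8.cnt = true  [terminal]
12. n6.key = false  [h.lim == true]
13. n6.wid = -3  [len(S.lab) - 5]
14. n6.env = "ww"  ["ww"]
15. n4.cnt = 25  [S.wid + 28]
16. n1.cnt = 21  [B₀.off + 26]
17. n9.cnt = false  [terminal]
18. n0.key = true  [true]
19. n0.wid = 2  [B.cnt - 19]
20. n0.env = "pp"  ["pp"]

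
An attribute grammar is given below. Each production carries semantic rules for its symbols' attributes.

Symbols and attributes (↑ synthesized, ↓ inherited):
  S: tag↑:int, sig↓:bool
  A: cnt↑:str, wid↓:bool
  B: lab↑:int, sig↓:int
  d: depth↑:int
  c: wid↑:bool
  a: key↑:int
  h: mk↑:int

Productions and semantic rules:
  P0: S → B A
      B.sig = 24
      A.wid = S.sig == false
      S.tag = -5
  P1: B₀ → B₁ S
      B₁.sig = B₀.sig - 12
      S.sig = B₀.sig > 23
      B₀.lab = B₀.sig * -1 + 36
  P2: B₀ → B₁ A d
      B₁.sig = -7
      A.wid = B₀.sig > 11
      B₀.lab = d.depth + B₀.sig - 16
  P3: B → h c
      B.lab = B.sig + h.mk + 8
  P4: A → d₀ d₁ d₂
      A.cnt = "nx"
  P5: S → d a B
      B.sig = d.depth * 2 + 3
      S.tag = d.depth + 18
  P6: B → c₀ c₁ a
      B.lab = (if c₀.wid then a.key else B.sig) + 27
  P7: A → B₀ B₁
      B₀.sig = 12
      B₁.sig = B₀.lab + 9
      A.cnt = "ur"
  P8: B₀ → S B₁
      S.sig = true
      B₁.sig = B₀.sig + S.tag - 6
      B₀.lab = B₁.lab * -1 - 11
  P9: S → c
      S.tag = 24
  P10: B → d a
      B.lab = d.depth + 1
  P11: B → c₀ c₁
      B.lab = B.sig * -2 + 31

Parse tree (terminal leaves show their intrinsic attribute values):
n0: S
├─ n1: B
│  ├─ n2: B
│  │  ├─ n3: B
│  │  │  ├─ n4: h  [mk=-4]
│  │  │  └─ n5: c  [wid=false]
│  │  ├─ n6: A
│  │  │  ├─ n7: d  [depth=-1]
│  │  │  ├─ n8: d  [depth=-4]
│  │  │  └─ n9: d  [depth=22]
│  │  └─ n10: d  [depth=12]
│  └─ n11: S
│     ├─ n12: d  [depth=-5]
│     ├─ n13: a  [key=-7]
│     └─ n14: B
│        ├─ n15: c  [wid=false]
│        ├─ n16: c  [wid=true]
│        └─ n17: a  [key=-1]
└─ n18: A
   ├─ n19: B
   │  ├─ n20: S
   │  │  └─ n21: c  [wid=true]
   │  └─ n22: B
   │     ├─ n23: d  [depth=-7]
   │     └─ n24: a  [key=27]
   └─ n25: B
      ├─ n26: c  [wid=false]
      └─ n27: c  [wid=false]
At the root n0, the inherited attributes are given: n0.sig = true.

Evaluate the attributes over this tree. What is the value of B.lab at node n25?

23

1. n0.sig = true  [given at root]
2. n1.sig = 24  [24]
3. n2.sig = 12  [B₀.sig - 12]
4. n3.sig = -7  [-7]
5. n4.mk = -4  [terminal]
6. n5.wid = false  [terminal]
7. n3.lab = -3  [B.sig + h.mk + 8]
8. n6.wid = true  [B₀.sig > 11]
9. n7.depth = -1  [terminal]
10. n8.depth = -4  [terminal]
11. n9.depth = 22  [terminal]
12. n6.cnt = "nx"  ["nx"]
13. n10.depth = 12  [terminal]
14. n2.lab = 8  [d.depth + B₀.sig - 16]
15. n11.sig = true  [B₀.sig > 23]
16. n12.depth = -5  [terminal]
17. n13.key = -7  [terminal]
18. n14.sig = -7  [d.depth * 2 + 3]
19. n15.wid = false  [terminal]
20. n16.wid = true  [terminal]
21. n17.key = -1  [terminal]
22. n14.lab = 20  [(if c₀.wid then a.key else B.sig) + 27]
23. n11.tag = 13  [d.depth + 18]
24. n1.lab = 12  [B₀.sig * -1 + 36]
25. n18.wid = false  [S.sig == false]
26. n19.sig = 12  [12]
27. n20.sig = true  [true]
28. n21.wid = true  [terminal]
29. n20.tag = 24  [24]
30. n22.sig = 30  [B₀.sig + S.tag - 6]
31. n23.depth = -7  [terminal]
32. n24.key = 27  [terminal]
33. n22.lab = -6  [d.depth + 1]
34. n19.lab = -5  [B₁.lab * -1 - 11]
35. n25.sig = 4  [B₀.lab + 9]
36. n26.wid = false  [terminal]
37. n27.wid = false  [terminal]
38. n25.lab = 23  [B.sig * -2 + 31]
39. n18.cnt = "ur"  ["ur"]
40. n0.tag = -5  [-5]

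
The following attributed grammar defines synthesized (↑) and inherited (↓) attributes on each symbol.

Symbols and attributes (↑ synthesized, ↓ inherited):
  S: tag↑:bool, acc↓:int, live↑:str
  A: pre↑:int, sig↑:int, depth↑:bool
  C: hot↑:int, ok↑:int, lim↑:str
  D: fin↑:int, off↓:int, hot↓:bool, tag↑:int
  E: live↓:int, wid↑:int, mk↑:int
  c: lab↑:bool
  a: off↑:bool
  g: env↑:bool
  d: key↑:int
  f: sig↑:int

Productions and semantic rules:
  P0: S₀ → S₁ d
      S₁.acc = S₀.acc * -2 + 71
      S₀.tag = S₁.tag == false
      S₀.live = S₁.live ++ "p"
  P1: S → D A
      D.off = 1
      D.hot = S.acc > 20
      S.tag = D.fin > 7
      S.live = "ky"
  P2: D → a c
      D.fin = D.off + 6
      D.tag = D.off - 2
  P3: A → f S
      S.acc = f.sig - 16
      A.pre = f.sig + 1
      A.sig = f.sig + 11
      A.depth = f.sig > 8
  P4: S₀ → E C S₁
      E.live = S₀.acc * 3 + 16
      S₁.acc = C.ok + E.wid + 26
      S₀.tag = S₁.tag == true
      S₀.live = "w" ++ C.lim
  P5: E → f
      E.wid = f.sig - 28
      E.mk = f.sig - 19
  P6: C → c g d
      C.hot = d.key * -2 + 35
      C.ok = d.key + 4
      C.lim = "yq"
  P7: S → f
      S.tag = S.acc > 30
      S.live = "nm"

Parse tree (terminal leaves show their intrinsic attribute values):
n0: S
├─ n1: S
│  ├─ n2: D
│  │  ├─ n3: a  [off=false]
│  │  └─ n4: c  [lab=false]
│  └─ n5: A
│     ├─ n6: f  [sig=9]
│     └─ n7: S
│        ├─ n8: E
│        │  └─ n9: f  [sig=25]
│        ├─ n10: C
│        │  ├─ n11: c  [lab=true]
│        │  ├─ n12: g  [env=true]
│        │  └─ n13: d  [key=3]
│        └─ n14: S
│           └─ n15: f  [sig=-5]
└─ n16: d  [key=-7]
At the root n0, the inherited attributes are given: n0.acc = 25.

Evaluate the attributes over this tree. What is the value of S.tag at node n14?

false

1. n0.acc = 25  [given at root]
2. n1.acc = 21  [S₀.acc * -2 + 71]
3. n2.off = 1  [1]
4. n2.hot = true  [S.acc > 20]
5. n3.off = false  [terminal]
6. n4.lab = false  [terminal]
7. n2.fin = 7  [D.off + 6]
8. n2.tag = -1  [D.off - 2]
9. n6.sig = 9  [terminal]
10. n7.acc = -7  [f.sig - 16]
11. n8.live = -5  [S₀.acc * 3 + 16]
12. n9.sig = 25  [terminal]
13. n8.wid = -3  [f.sig - 28]
14. n8.mk = 6  [f.sig - 19]
15. n11.lab = true  [terminal]
16. n12.env = true  [terminal]
17. n13.key = 3  [terminal]
18. n10.hot = 29  [d.key * -2 + 35]
19. n10.ok = 7  [d.key + 4]
20. n10.lim = "yq"  ["yq"]
21. n14.acc = 30  [C.ok + E.wid + 26]
22. n15.sig = -5  [terminal]
23. n14.tag = false  [S.acc > 30]
24. n14.live = "nm"  ["nm"]
25. n7.tag = false  [S₁.tag == true]
26. n7.live = "wyq"  ["w" ++ C.lim]
27. n5.pre = 10  [f.sig + 1]
28. n5.sig = 20  [f.sig + 11]
29. n5.depth = true  [f.sig > 8]
30. n1.tag = false  [D.fin > 7]
31. n1.live = "ky"  ["ky"]
32. n16.key = -7  [terminal]
33. n0.tag = true  [S₁.tag == false]
34. n0.live = "kyp"  [S₁.live ++ "p"]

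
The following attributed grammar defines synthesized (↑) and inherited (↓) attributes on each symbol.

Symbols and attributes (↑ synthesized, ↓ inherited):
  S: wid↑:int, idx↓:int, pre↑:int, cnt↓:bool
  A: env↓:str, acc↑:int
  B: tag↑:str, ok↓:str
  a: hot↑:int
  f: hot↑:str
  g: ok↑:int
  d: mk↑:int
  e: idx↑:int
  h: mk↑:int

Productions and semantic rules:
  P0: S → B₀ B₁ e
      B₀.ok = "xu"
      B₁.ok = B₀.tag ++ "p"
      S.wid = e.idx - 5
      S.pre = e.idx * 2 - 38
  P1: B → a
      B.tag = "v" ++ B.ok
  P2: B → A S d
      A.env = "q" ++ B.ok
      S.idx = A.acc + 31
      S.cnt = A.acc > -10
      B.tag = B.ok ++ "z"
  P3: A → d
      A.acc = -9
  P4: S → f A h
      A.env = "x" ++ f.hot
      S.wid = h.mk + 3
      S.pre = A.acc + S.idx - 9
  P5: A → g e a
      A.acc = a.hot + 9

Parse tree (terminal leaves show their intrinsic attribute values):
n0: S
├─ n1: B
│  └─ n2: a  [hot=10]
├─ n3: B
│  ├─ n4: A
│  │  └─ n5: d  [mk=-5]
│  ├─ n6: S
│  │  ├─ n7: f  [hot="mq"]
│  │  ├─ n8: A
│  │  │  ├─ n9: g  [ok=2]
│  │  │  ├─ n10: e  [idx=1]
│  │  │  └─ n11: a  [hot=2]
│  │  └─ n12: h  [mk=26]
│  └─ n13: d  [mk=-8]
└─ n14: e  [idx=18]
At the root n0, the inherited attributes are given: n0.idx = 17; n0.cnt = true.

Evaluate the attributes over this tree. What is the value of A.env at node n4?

1. n0.idx = 17  [given at root]
2. n0.cnt = true  [given at root]
3. n1.ok = "xu"  ["xu"]
4. n2.hot = 10  [terminal]
5. n1.tag = "vxu"  ["v" ++ B.ok]
6. n3.ok = "vxup"  [B₀.tag ++ "p"]
7. n4.env = "qvxup"  ["q" ++ B.ok]
8. n5.mk = -5  [terminal]
9. n4.acc = -9  [-9]
10. n6.idx = 22  [A.acc + 31]
11. n6.cnt = true  [A.acc > -10]
12. n7.hot = "mq"  [terminal]
13. n8.env = "xmq"  ["x" ++ f.hot]
14. n9.ok = 2  [terminal]
15. n10.idx = 1  [terminal]
16. n11.hot = 2  [terminal]
17. n8.acc = 11  [a.hot + 9]
18. n12.mk = 26  [terminal]
19. n6.wid = 29  [h.mk + 3]
20. n6.pre = 24  [A.acc + S.idx - 9]
21. n13.mk = -8  [terminal]
22. n3.tag = "vxupz"  [B.ok ++ "z"]
23. n14.idx = 18  [terminal]
24. n0.wid = 13  [e.idx - 5]
25. n0.pre = -2  [e.idx * 2 - 38]

"qvxup"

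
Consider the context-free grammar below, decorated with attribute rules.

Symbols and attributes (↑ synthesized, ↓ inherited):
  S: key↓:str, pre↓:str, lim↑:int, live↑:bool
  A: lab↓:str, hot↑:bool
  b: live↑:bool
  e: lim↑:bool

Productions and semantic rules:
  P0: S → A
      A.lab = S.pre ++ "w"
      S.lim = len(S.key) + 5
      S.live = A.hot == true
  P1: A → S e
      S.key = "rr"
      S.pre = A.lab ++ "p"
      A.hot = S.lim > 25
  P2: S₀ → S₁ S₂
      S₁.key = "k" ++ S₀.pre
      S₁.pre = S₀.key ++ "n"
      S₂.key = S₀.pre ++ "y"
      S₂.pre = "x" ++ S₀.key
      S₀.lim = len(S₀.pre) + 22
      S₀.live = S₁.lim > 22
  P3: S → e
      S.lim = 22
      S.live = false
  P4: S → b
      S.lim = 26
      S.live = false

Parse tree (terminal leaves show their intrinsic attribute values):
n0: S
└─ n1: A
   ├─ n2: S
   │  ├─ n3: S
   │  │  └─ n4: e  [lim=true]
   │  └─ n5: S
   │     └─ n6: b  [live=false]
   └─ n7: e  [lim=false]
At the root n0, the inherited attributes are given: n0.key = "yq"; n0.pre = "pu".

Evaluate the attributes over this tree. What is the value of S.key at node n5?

"puwpy"

1. n0.key = "yq"  [given at root]
2. n0.pre = "pu"  [given at root]
3. n1.lab = "puw"  [S.pre ++ "w"]
4. n2.key = "rr"  ["rr"]
5. n2.pre = "puwp"  [A.lab ++ "p"]
6. n3.key = "kpuwp"  ["k" ++ S₀.pre]
7. n3.pre = "rrn"  [S₀.key ++ "n"]
8. n4.lim = true  [terminal]
9. n3.lim = 22  [22]
10. n3.live = false  [false]
11. n5.key = "puwpy"  [S₀.pre ++ "y"]
12. n5.pre = "xrr"  ["x" ++ S₀.key]
13. n6.live = false  [terminal]
14. n5.lim = 26  [26]
15. n5.live = false  [false]
16. n2.lim = 26  [len(S₀.pre) + 22]
17. n2.live = false  [S₁.lim > 22]
18. n7.lim = false  [terminal]
19. n1.hot = true  [S.lim > 25]
20. n0.lim = 7  [len(S.key) + 5]
21. n0.live = true  [A.hot == true]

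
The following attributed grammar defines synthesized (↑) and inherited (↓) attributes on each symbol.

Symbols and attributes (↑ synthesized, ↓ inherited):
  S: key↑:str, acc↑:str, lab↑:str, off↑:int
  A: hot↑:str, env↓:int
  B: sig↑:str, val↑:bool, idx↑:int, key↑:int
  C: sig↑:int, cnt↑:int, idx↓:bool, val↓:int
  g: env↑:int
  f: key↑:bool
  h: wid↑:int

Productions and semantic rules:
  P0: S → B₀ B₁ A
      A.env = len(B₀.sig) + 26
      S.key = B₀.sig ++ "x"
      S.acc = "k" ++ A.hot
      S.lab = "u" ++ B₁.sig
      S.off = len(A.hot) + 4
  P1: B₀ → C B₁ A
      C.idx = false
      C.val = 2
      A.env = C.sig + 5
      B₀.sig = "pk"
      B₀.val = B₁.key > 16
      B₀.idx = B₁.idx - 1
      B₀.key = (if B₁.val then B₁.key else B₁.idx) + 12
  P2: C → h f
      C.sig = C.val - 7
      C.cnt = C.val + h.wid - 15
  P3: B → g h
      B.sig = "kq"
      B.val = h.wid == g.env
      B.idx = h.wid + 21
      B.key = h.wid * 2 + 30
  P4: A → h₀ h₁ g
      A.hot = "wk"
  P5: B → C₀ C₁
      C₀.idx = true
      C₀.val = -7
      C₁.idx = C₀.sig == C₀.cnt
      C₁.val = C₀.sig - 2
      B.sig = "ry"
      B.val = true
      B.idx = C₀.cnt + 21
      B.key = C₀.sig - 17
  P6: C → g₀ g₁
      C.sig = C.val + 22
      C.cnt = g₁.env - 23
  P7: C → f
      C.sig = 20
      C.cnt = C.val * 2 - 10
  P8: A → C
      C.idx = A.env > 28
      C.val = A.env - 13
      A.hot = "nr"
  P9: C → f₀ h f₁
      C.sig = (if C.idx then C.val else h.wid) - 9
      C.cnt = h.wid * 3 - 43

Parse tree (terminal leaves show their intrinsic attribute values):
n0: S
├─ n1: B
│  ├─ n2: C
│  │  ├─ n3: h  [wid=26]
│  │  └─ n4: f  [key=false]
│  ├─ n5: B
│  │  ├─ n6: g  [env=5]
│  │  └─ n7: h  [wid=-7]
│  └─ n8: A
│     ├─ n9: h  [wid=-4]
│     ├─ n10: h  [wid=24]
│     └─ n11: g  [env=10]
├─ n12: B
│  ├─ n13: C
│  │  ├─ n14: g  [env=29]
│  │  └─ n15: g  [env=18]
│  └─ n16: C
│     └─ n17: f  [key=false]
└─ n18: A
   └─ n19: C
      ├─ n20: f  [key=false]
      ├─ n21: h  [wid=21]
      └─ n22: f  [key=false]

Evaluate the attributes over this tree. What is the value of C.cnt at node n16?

16

1. n2.idx = false  [false]
2. n2.val = 2  [2]
3. n3.wid = 26  [terminal]
4. n4.key = false  [terminal]
5. n2.sig = -5  [C.val - 7]
6. n2.cnt = 13  [C.val + h.wid - 15]
7. n6.env = 5  [terminal]
8. n7.wid = -7  [terminal]
9. n5.sig = "kq"  ["kq"]
10. n5.val = false  [h.wid == g.env]
11. n5.idx = 14  [h.wid + 21]
12. n5.key = 16  [h.wid * 2 + 30]
13. n8.env = 0  [C.sig + 5]
14. n9.wid = -4  [terminal]
15. n10.wid = 24  [terminal]
16. n11.env = 10  [terminal]
17. n8.hot = "wk"  ["wk"]
18. n1.sig = "pk"  ["pk"]
19. n1.val = false  [B₁.key > 16]
20. n1.idx = 13  [B₁.idx - 1]
21. n1.key = 26  [(if B₁.val then B₁.key else B₁.idx) + 12]
22. n13.idx = true  [true]
23. n13.val = -7  [-7]
24. n14.env = 29  [terminal]
25. n15.env = 18  [terminal]
26. n13.sig = 15  [C.val + 22]
27. n13.cnt = -5  [g₁.env - 23]
28. n16.idx = false  [C₀.sig == C₀.cnt]
29. n16.val = 13  [C₀.sig - 2]
30. n17.key = false  [terminal]
31. n16.sig = 20  [20]
32. n16.cnt = 16  [C.val * 2 - 10]
33. n12.sig = "ry"  ["ry"]
34. n12.val = true  [true]
35. n12.idx = 16  [C₀.cnt + 21]
36. n12.key = -2  [C₀.sig - 17]
37. n18.env = 28  [len(B₀.sig) + 26]
38. n19.idx = false  [A.env > 28]
39. n19.val = 15  [A.env - 13]
40. n20.key = false  [terminal]
41. n21.wid = 21  [terminal]
42. n22.key = false  [terminal]
43. n19.sig = 12  [(if C.idx then C.val else h.wid) - 9]
44. n19.cnt = 20  [h.wid * 3 - 43]
45. n18.hot = "nr"  ["nr"]
46. n0.key = "pkx"  [B₀.sig ++ "x"]
47. n0.acc = "knr"  ["k" ++ A.hot]
48. n0.lab = "ury"  ["u" ++ B₁.sig]
49. n0.off = 6  [len(A.hot) + 4]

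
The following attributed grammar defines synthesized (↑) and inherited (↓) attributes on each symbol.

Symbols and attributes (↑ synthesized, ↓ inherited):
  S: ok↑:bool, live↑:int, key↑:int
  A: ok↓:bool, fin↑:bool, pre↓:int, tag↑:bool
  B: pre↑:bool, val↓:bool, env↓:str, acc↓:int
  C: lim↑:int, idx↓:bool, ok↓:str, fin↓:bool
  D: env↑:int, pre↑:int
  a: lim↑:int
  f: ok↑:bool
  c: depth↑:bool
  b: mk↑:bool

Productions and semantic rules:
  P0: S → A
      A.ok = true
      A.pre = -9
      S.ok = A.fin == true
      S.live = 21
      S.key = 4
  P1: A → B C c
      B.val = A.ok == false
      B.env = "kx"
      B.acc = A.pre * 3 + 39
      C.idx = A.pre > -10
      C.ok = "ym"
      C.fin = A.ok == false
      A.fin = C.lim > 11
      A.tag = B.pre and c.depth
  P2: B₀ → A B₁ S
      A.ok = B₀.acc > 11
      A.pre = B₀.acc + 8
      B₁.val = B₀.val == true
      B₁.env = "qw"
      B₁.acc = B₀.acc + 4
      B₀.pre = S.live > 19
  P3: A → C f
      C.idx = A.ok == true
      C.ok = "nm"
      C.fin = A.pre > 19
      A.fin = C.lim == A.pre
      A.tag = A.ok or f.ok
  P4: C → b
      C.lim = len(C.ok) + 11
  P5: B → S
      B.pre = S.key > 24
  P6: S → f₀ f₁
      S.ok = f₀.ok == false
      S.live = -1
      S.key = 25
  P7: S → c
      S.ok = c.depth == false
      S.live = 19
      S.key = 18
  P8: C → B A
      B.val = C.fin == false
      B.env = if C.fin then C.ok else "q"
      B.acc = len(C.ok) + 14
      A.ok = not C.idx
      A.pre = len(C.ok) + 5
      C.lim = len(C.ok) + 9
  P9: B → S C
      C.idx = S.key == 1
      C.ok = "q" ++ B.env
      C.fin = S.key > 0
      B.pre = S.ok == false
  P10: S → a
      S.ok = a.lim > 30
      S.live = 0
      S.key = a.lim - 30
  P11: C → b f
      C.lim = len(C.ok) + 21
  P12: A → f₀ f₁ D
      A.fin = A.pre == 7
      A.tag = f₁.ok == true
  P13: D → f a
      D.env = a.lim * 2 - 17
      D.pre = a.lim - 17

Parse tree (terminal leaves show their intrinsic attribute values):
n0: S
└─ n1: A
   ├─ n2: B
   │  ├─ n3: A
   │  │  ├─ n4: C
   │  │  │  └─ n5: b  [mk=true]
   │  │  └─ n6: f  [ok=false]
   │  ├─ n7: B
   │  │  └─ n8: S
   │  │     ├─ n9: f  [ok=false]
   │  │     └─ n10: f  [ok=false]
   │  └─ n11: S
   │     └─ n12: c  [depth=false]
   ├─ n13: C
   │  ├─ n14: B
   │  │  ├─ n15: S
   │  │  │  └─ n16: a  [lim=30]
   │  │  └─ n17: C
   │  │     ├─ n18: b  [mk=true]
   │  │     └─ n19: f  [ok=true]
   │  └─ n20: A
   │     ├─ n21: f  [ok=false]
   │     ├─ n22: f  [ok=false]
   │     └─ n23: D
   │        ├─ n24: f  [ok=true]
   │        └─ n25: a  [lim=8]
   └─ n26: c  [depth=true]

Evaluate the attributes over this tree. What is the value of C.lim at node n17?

1. n1.ok = true  [true]
2. n1.pre = -9  [-9]
3. n2.val = false  [A.ok == false]
4. n2.env = "kx"  ["kx"]
5. n2.acc = 12  [A.pre * 3 + 39]
6. n3.ok = true  [B₀.acc > 11]
7. n3.pre = 20  [B₀.acc + 8]
8. n4.idx = true  [A.ok == true]
9. n4.ok = "nm"  ["nm"]
10. n4.fin = true  [A.pre > 19]
11. n5.mk = true  [terminal]
12. n4.lim = 13  [len(C.ok) + 11]
13. n6.ok = false  [terminal]
14. n3.fin = false  [C.lim == A.pre]
15. n3.tag = true  [A.ok or f.ok]
16. n7.val = false  [B₀.val == true]
17. n7.env = "qw"  ["qw"]
18. n7.acc = 16  [B₀.acc + 4]
19. n9.ok = false  [terminal]
20. n10.ok = false  [terminal]
21. n8.ok = true  [f₀.ok == false]
22. n8.live = -1  [-1]
23. n8.key = 25  [25]
24. n7.pre = true  [S.key > 24]
25. n12.depth = false  [terminal]
26. n11.ok = true  [c.depth == false]
27. n11.live = 19  [19]
28. n11.key = 18  [18]
29. n2.pre = false  [S.live > 19]
30. n13.idx = true  [A.pre > -10]
31. n13.ok = "ym"  ["ym"]
32. n13.fin = false  [A.ok == false]
33. n14.val = true  [C.fin == false]
34. n14.env = "q"  [if C.fin then C.ok else "q"]
35. n14.acc = 16  [len(C.ok) + 14]
36. n16.lim = 30  [terminal]
37. n15.ok = false  [a.lim > 30]
38. n15.live = 0  [0]
39. n15.key = 0  [a.lim - 30]
40. n17.idx = false  [S.key == 1]
41. n17.ok = "qq"  ["q" ++ B.env]
42. n17.fin = false  [S.key > 0]
43. n18.mk = true  [terminal]
44. n19.ok = true  [terminal]
45. n17.lim = 23  [len(C.ok) + 21]
46. n14.pre = true  [S.ok == false]
47. n20.ok = false  [not C.idx]
48. n20.pre = 7  [len(C.ok) + 5]
49. n21.ok = false  [terminal]
50. n22.ok = false  [terminal]
51. n24.ok = true  [terminal]
52. n25.lim = 8  [terminal]
53. n23.env = -1  [a.lim * 2 - 17]
54. n23.pre = -9  [a.lim - 17]
55. n20.fin = true  [A.pre == 7]
56. n20.tag = false  [f₁.ok == true]
57. n13.lim = 11  [len(C.ok) + 9]
58. n26.depth = true  [terminal]
59. n1.fin = false  [C.lim > 11]
60. n1.tag = false  [B.pre and c.depth]
61. n0.ok = false  [A.fin == true]
62. n0.live = 21  [21]
63. n0.key = 4  [4]

23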